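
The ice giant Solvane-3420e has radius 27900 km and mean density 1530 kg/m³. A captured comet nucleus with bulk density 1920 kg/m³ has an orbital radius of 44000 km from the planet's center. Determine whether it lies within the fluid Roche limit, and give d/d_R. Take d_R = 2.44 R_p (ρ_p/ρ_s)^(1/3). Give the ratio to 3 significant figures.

d_R = 2.44 × (27900 km) × (1530/1920)^(1/3) = 63110 km
d/d_R = (44000) / (63110) = 0.697
Since d/d_R < 1, the body is inside the Roche limit.

inside; d/d_R ≈ 0.697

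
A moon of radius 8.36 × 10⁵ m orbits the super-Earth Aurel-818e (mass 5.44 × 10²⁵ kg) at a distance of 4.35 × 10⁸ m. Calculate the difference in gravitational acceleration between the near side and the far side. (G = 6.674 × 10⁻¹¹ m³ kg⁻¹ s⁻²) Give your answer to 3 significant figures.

1.47 × 10⁻⁴ m/s²

The field gradient is 2GM/d³; across the full diameter 2r the difference is 4GMr/d³.
Δg = 4GMr/d³
   = 4 × (6.674 × 10⁻¹¹) × (5.44 × 10²⁵) × (8.36 × 10⁵) / (4.35 × 10⁸)³
   = 1.47 × 10⁻⁴ m/s²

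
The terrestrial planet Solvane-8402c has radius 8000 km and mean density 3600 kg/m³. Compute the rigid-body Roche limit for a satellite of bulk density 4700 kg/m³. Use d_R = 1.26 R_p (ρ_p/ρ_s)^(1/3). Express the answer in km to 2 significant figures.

d_R = 1.26 × 8000 km × (3600/4700)^(1/3)
    = 9200 km

9200 km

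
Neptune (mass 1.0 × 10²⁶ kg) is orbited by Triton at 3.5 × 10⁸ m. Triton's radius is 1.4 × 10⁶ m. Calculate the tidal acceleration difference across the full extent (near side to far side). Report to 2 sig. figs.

Δa = 4GMr/d³
   = 4 × (6.674 × 10⁻¹¹) × (1.0 × 10²⁶) × (1.4 × 10⁶) / (3.5 × 10⁸)³
   = 8.7 × 10⁻⁴ m/s²

8.7 × 10⁻⁴ m/s²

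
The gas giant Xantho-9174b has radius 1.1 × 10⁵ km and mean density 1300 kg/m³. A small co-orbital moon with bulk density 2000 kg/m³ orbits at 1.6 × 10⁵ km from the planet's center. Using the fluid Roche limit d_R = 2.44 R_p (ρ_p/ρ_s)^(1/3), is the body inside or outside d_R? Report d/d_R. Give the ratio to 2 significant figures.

inside; d/d_R ≈ 0.69

d_R = 2.44 × (1.1 × 10⁵ km) × (1300/2000)^(1/3) = 2.325 × 10⁵ km
d/d_R = (1.6 × 10⁵) / (2.325 × 10⁵) = 0.69
Since d/d_R < 1, the body is inside the Roche limit.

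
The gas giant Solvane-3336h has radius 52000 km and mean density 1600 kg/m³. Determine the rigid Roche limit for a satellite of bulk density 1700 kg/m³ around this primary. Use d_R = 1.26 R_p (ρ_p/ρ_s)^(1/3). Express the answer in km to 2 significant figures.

d_R = 1.26 × 52000 km × (1600/1700)^(1/3)
    = 64000 km

64000 km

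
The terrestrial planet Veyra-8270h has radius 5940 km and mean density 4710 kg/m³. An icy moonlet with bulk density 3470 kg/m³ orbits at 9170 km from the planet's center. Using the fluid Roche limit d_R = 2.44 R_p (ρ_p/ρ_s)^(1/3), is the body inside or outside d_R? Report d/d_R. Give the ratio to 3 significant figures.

inside; d/d_R ≈ 0.571

d_R = 2.44 × (5940 km) × (4710/3470)^(1/3) = 16050 km
d/d_R = (9170) / (16050) = 0.571
Since d/d_R < 1, the body is inside the Roche limit.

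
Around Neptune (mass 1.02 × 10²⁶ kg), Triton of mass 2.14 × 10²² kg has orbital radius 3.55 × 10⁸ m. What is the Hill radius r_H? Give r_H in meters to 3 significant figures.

1.46 × 10⁷ m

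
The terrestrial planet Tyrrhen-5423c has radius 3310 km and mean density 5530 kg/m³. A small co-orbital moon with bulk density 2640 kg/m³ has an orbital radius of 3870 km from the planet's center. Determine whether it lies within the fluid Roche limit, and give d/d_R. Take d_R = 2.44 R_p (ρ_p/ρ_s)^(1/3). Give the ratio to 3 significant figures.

inside; d/d_R ≈ 0.375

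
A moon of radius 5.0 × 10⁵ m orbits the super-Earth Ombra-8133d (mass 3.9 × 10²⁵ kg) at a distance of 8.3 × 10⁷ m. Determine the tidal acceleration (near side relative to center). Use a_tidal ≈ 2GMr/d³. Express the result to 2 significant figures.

Δg = 2GMr/d³
   = 2 × (6.674 × 10⁻¹¹) × (3.9 × 10²⁵) × (5.0 × 10⁵) / (8.3 × 10⁷)³
   = 4.6 × 10⁻³ m/s²

4.6 × 10⁻³ m/s²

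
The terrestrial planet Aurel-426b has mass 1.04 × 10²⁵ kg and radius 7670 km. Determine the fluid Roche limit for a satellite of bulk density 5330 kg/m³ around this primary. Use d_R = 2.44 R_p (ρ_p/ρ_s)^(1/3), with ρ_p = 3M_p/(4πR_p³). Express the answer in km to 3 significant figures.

ρ_p = 3M_p/(4πR_p³) = 3 × (1.04 × 10²⁵) / (4π × (7.67 × 10⁶ m)³) = 5500 kg/m³
d_R = 2.44 × 7670 km × (5500/5330)^(1/3)
    = 18900 km

18900 km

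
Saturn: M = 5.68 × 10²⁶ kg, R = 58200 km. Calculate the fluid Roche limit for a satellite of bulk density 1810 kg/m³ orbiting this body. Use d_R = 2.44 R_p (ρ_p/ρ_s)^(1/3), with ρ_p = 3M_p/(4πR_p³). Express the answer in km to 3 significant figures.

1.03 × 10⁵ km

ρ_p = 3M_p/(4πR_p³) = 3 × (5.68 × 10²⁶) / (4π × (5.82 × 10⁷ m)³) = 688 kg/m³
d_R = 2.44 × 58200 km × (688/1810)^(1/3)
    = 1.03 × 10⁵ km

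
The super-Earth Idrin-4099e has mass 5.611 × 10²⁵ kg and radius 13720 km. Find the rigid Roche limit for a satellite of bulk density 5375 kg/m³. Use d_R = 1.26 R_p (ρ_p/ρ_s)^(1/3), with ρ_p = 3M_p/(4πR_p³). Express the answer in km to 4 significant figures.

17080 km

ρ_p = 3M_p/(4πR_p³) = 3 × (5.611 × 10²⁵) / (4π × (1.372 × 10⁷ m)³) = 5187 kg/m³
d_R = 1.26 × 13720 km × (5187/5375)^(1/3)
    = 17080 km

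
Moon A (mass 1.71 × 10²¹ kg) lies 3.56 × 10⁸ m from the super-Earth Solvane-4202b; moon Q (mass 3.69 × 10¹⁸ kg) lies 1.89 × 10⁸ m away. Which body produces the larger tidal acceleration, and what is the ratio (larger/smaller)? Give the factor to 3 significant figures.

The tide-raising term goes as M/d³ (the gradient of a 1/d² field).
Moon A: (1.71 × 10²¹) / (3.56 × 10⁸)³ = 3.790 × 10⁻⁵
Moon Q: (3.69 × 10¹⁸) / (1.89 × 10⁸)³ = 5.466 × 10⁻⁷
Ratio (larger/smaller) = 69.3

Moon A, by a factor of ≈ 69.3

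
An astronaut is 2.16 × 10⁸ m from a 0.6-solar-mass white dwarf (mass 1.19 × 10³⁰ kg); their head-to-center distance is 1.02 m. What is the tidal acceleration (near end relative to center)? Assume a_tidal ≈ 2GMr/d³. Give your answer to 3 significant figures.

The tidal stretch is the gradient of GM/d² times the body's extent r, hence the 1/d³ dependence.
Δa = 2GMr/d³
   = 2 × (6.674 × 10⁻¹¹) × (1.19 × 10³⁰) × (1.02) / (2.16 × 10⁸)³
   = 1.61 × 10⁻⁵ m/s²

1.61 × 10⁻⁵ m/s²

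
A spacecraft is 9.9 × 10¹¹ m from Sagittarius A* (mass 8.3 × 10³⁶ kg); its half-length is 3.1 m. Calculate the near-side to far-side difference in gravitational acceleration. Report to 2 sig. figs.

Δg = 4GMr/d³
   = 4 × (6.674 × 10⁻¹¹) × (8.3 × 10³⁶) × (3.1) / (9.9 × 10¹¹)³
   = 7.1 × 10⁻⁹ m/s²

7.1 × 10⁻⁹ m/s²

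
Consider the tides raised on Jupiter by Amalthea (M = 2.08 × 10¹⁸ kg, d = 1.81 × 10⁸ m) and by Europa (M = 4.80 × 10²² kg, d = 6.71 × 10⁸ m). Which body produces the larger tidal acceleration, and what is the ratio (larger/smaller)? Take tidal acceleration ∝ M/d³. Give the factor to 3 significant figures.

Tidal acceleration ∝ M/d³, so compare M/d³ for each.
Amalthea: (2.08 × 10¹⁸) / (1.81 × 10⁸)³ = 3.508 × 10⁻⁷
Europa: (4.80 × 10²²) / (6.71 × 10⁸)³ = 1.589 × 10⁻⁴
Ratio (larger/smaller) = 453

Europa, by a factor of ≈ 453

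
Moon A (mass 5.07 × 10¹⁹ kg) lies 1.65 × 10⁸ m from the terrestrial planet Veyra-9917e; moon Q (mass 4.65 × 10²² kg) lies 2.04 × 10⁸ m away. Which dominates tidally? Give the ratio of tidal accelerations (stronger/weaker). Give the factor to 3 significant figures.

Moon Q, by a factor of ≈ 485

The tide-raising term goes as M/d³ (the gradient of a 1/d² field).
Moon A: (5.07 × 10¹⁹) / (1.65 × 10⁸)³ = 1.129 × 10⁻⁵
Moon Q: (4.65 × 10²²) / (2.04 × 10⁸)³ = 5.477 × 10⁻³
Ratio (larger/smaller) = 485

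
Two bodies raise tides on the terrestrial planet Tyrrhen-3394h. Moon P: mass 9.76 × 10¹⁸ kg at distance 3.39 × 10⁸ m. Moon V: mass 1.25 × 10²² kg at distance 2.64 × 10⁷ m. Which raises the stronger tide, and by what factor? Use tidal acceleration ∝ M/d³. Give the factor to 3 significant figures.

Moon V, by a factor of ≈ 2.71 × 10⁶

Compare M/d³ for the two perturbers:
Moon P: (9.76 × 10¹⁸) / (3.39 × 10⁸)³ = 2.505 × 10⁻⁷
Moon V: (1.25 × 10²²) / (2.64 × 10⁷)³ = 6.794 × 10⁻¹
Ratio (larger/smaller) = 2.71 × 10⁶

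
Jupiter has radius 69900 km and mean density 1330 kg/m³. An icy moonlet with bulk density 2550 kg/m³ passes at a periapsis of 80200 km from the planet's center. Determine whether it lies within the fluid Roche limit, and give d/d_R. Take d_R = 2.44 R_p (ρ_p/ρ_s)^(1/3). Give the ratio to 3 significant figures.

d_R = 2.44 × (69900 km) × (1330/2550)^(1/3) = 1.373 × 10⁵ km
d/d_R = (80200) / (1.373 × 10⁵) = 0.584
Since d/d_R < 1, the body is inside the Roche limit.

inside; d/d_R ≈ 0.584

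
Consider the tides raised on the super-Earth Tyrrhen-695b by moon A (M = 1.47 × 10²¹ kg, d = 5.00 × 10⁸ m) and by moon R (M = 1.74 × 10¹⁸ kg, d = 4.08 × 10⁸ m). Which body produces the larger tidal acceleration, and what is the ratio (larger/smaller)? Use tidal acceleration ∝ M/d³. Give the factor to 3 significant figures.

Moon A, by a factor of ≈ 459

Compare M/d³ for the two perturbers:
Moon A: (1.47 × 10²¹) / (5.00 × 10⁸)³ = 1.176 × 10⁻⁵
Moon R: (1.74 × 10¹⁸) / (4.08 × 10⁸)³ = 2.562 × 10⁻⁸
Ratio (larger/smaller) = 459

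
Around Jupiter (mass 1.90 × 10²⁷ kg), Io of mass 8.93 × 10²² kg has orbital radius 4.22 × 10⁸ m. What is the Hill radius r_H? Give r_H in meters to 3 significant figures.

r_H ≈ a (m/3M)^(1/3)
    = (4.22 × 10⁸) × (8.93 × 10²² / (3 × 1.90 × 10²⁷))^(1/3)
    = 1.06 × 10⁷ m

1.06 × 10⁷ m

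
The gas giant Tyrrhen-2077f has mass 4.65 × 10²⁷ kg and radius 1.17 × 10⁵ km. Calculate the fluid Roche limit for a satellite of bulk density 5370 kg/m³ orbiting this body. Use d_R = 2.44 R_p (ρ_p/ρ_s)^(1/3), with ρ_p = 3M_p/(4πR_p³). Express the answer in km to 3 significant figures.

1.44 × 10⁵ km

ρ_p = 3M_p/(4πR_p³) = 3 × (4.65 × 10²⁷) / (4π × (1.17 × 10⁸ m)³) = 693 kg/m³
d_R = 2.44 × 1.17 × 10⁵ km × (693/5370)^(1/3)
    = 1.44 × 10⁵ km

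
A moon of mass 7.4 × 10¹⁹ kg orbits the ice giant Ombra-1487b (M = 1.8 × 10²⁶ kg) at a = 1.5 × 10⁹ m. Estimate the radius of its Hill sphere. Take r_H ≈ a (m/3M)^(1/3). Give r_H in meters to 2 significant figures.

r_H ≈ a (m/3M)^(1/3)
    = (1.5 × 10⁹) × (7.4 × 10¹⁹ / (3 × 1.8 × 10²⁶))^(1/3)
    = 7.7 × 10⁶ m

7.7 × 10⁶ m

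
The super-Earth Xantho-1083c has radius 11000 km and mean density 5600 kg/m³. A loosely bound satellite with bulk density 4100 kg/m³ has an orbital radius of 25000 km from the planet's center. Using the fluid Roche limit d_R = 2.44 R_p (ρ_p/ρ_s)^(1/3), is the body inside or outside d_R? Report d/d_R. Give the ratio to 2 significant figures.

inside; d/d_R ≈ 0.84

d_R = 2.44 × (11000 km) × (5600/4100)^(1/3) = 29780 km
d/d_R = (25000) / (29780) = 0.84
Since d/d_R < 1, the body is inside the Roche limit.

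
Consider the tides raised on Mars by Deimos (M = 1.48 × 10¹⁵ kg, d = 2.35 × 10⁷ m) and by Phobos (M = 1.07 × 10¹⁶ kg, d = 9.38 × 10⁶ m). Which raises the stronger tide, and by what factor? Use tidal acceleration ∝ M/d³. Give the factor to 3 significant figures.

The tide-raising term goes as M/d³ (the gradient of a 1/d² field).
Deimos: (1.48 × 10¹⁵) / (2.35 × 10⁷)³ = 1.140 × 10⁻⁷
Phobos: (1.07 × 10¹⁶) / (9.38 × 10⁶)³ = 1.297 × 10⁻⁵
Ratio (larger/smaller) = 114

Phobos, by a factor of ≈ 114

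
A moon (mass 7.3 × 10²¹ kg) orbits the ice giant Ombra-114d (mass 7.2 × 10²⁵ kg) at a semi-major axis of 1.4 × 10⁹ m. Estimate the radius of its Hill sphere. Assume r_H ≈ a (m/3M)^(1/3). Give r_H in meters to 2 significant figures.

r_H ≈ a (m/3M)^(1/3)
    = (1.4 × 10⁹) × (7.3 × 10²¹ / (3 × 7.2 × 10²⁵))^(1/3)
    = 4.5 × 10⁷ m

4.5 × 10⁷ m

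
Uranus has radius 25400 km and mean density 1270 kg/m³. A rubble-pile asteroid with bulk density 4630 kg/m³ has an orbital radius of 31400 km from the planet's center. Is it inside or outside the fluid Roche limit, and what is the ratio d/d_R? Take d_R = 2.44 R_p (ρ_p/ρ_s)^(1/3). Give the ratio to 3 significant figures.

d_R = 2.44 × (25400 km) × (1270/4630)^(1/3) = 40270 km
d/d_R = (31400) / (40270) = 0.780
Since d/d_R < 1, the body is inside the Roche limit.

inside; d/d_R ≈ 0.780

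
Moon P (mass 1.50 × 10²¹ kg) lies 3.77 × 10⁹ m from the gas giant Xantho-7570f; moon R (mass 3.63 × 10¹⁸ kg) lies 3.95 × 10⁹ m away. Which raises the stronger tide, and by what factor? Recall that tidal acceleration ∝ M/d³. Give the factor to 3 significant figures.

Moon P, by a factor of ≈ 475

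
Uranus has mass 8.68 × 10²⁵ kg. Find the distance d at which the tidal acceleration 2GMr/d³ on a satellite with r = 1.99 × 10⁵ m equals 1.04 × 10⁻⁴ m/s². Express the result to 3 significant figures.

2GMr/d³ = a_tidal  ⇒  d = (2GMr / a_tidal)^(1/3)
d = (2 × 6.674×10⁻¹¹ × (8.68 × 10²⁵) × (1.99 × 10⁵) / (1.04 × 10⁻⁴))^(1/3)
  = 2.81 × 10⁸ m

2.81 × 10⁸ m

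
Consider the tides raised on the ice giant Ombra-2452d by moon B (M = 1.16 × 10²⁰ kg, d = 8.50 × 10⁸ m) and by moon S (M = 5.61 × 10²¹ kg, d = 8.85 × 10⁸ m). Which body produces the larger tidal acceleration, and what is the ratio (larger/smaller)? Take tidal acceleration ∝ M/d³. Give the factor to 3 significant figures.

Moon S, by a factor of ≈ 42.8

The tide-raising term goes as M/d³ (the gradient of a 1/d² field).
Moon B: (1.16 × 10²⁰) / (8.50 × 10⁸)³ = 1.889 × 10⁻⁷
Moon S: (5.61 × 10²¹) / (8.85 × 10⁸)³ = 8.093 × 10⁻⁶
Ratio (larger/smaller) = 42.8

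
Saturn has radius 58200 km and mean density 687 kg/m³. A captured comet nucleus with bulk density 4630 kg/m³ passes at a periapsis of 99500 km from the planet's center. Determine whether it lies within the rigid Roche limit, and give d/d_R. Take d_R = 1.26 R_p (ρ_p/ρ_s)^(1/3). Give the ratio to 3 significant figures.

outside; d/d_R ≈ 2.56

d_R = 1.26 × (58200 km) × (687/4630)^(1/3) = 38820 km
d/d_R = (99500) / (38820) = 2.56
Since d/d_R > 1, the body is outside the Roche limit.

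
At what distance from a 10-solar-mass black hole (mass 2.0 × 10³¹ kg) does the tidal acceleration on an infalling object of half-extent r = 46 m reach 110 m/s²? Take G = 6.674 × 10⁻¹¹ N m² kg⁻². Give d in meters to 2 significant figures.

2GMr/d³ = a_tidal  ⇒  d = (2GMr / a_tidal)^(1/3)
d = (2 × 6.674×10⁻¹¹ × (2.0 × 10³¹) × (46) / (110))^(1/3)
  = 1.0 × 10⁷ m

1.0 × 10⁷ m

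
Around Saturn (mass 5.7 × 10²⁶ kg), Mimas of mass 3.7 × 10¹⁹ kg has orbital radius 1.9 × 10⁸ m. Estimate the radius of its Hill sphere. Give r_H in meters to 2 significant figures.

5.3 × 10⁵ m

r_H ≈ a (m/3M)^(1/3)
    = (1.9 × 10⁸) × (3.7 × 10¹⁹ / (3 × 5.7 × 10²⁶))^(1/3)
    = 5.3 × 10⁵ m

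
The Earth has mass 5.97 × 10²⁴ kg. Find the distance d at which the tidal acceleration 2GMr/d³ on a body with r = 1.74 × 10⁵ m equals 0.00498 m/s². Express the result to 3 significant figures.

3.03 × 10⁷ m

2GMr/d³ = a_tidal  ⇒  d = (2GMr / a_tidal)^(1/3)
d = (2 × 6.674×10⁻¹¹ × (5.97 × 10²⁴) × (1.74 × 10⁵) / (0.00498))^(1/3)
  = 3.03 × 10⁷ m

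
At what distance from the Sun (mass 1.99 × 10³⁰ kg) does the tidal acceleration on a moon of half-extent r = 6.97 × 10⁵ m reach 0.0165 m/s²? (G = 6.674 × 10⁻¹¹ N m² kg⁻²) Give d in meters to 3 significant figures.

2.24 × 10⁹ m

2GMr/d³ = a_tidal  ⇒  d = (2GMr / a_tidal)^(1/3)
d = (2 × 6.674×10⁻¹¹ × (1.99 × 10³⁰) × (6.97 × 10⁵) / (0.0165))^(1/3)
  = 2.24 × 10⁹ m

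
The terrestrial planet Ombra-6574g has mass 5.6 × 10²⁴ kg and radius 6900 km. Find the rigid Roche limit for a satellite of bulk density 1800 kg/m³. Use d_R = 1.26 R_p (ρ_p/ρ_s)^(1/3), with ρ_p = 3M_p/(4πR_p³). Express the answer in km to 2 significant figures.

11000 km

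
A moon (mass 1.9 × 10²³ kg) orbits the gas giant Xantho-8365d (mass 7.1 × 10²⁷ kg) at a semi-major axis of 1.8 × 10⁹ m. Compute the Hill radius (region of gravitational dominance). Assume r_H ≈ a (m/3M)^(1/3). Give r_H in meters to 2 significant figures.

3.7 × 10⁷ m

r_H ≈ a (m/3M)^(1/3)
    = (1.8 × 10⁹) × (1.9 × 10²³ / (3 × 7.1 × 10²⁷))^(1/3)
    = 3.7 × 10⁷ m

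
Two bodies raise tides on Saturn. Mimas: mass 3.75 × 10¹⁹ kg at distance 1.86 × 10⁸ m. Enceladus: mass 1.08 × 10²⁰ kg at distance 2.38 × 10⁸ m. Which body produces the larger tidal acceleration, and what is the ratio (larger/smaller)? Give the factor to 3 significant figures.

Enceladus, by a factor of ≈ 1.37

Tidal stretch scales as M/d³; compute that for each body.
Mimas: (3.75 × 10¹⁹) / (1.86 × 10⁸)³ = 5.828 × 10⁻⁶
Enceladus: (1.08 × 10²⁰) / (2.38 × 10⁸)³ = 8.011 × 10⁻⁶
Ratio (larger/smaller) = 1.37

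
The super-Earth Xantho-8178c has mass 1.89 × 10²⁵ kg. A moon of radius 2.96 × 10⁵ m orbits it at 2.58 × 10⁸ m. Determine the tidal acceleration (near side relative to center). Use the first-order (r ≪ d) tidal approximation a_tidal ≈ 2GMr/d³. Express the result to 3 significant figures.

4.35 × 10⁻⁵ m/s²

Δa = 2GMr/d³
   = 2 × (6.674 × 10⁻¹¹) × (1.89 × 10²⁵) × (2.96 × 10⁵) / (2.58 × 10⁸)³
   = 4.35 × 10⁻⁵ m/s²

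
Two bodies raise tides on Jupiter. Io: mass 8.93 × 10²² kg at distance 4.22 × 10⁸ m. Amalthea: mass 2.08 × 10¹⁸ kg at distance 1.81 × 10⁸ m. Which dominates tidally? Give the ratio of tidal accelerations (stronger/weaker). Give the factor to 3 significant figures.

Io, by a factor of ≈ 3390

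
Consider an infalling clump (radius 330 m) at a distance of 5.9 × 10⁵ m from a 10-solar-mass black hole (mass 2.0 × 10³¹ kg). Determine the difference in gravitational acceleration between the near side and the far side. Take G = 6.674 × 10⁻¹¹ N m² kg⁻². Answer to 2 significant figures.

8.6 × 10⁶ m/s²

Δg = 4GMr/d³
   = 4 × (6.674 × 10⁻¹¹) × (2.0 × 10³¹) × (330) / (5.9 × 10⁵)³
   = 8.6 × 10⁶ m/s²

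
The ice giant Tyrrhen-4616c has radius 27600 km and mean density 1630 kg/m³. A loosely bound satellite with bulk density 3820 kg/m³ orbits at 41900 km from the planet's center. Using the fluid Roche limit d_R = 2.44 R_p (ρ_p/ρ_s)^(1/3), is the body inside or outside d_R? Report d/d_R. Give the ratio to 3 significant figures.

inside; d/d_R ≈ 0.826

d_R = 2.44 × (27600 km) × (1630/3820)^(1/3) = 50700 km
d/d_R = (41900) / (50700) = 0.826
Since d/d_R < 1, the body is inside the Roche limit.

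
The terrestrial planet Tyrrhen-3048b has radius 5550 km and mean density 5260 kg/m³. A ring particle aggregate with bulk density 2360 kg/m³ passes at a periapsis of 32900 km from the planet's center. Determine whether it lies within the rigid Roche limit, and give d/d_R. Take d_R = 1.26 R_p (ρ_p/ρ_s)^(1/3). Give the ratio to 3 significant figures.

outside; d/d_R ≈ 3.60

d_R = 1.26 × (5550 km) × (5260/2360)^(1/3) = 9135 km
d/d_R = (32900) / (9135) = 3.60
Since d/d_R > 1, the body is outside the Roche limit.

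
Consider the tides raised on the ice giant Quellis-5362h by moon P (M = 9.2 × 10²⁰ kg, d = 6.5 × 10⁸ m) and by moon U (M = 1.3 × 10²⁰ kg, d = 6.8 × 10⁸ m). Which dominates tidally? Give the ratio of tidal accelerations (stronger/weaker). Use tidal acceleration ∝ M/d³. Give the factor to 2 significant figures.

Tidal acceleration ∝ M/d³, so compare M/d³ for each.
Moon P: (9.2 × 10²⁰) / (6.5 × 10⁸)³ = 3.350 × 10⁻⁶
Moon U: (1.3 × 10²⁰) / (6.8 × 10⁸)³ = 4.134 × 10⁻⁷
Ratio (larger/smaller) = 8.1

Moon P, by a factor of ≈ 8.1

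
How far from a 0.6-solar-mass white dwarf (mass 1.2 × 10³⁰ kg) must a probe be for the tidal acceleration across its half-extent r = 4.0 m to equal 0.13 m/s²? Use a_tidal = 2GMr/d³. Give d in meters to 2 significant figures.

1.7 × 10⁷ m

2GMr/d³ = a_tidal  ⇒  d = (2GMr / a_tidal)^(1/3)
d = (2 × 6.674×10⁻¹¹ × (1.2 × 10³⁰) × (4.0) / (0.13))^(1/3)
  = 1.7 × 10⁷ m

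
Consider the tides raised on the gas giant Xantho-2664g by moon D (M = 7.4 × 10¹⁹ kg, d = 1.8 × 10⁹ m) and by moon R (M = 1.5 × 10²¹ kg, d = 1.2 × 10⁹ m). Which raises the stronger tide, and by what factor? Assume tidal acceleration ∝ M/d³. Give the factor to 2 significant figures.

Tidal acceleration ∝ M/d³, so compare M/d³ for each.
Moon D: (7.4 × 10¹⁹) / (1.8 × 10⁹)³ = 1.269 × 10⁻⁸
Moon R: (1.5 × 10²¹) / (1.2 × 10⁹)³ = 8.681 × 10⁻⁷
Ratio (larger/smaller) = 68

Moon R, by a factor of ≈ 68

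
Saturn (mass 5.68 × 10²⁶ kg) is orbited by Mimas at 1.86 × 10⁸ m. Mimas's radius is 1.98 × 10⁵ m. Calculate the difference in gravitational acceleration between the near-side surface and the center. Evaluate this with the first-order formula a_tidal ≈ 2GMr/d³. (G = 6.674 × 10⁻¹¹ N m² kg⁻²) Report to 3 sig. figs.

a_tidal = 2GMr/d³
        = 2 × (6.674 × 10⁻¹¹) × (5.68 × 10²⁶) × (1.98 × 10⁵) / (1.86 × 10⁸)³
        = 2.33 × 10⁻³ m/s²

2.33 × 10⁻³ m/s²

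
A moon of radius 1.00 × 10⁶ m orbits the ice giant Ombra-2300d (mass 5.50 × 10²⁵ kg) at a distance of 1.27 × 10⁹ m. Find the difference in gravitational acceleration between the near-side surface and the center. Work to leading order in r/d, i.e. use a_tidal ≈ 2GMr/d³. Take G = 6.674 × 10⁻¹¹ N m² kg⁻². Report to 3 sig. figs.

3.58 × 10⁻⁶ m/s²

Δa = 2GMr/d³
   = 2 × (6.674 × 10⁻¹¹) × (5.50 × 10²⁵) × (1.00 × 10⁶) / (1.27 × 10⁹)³
   = 3.58 × 10⁻⁶ m/s²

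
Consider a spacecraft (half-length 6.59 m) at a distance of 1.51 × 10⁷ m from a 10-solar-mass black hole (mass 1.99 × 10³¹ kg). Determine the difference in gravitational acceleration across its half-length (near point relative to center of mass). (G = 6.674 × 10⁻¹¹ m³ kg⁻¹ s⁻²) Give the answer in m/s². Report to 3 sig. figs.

5.08 m/s²

Δg = 2GMr/d³
   = 2 × (6.674 × 10⁻¹¹) × (1.99 × 10³¹) × (6.59) / (1.51 × 10⁷)³
   = 5.08 m/s²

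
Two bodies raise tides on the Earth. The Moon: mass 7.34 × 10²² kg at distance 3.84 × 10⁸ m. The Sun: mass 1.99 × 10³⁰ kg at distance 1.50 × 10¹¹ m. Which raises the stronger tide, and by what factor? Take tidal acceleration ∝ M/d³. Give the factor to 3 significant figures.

The Moon, by a factor of ≈ 2.20

Tidal acceleration ∝ M/d³, so compare M/d³ for each.
The Moon: (7.34 × 10²²) / (3.84 × 10⁸)³ = 1.296 × 10⁻³
The Sun: (1.99 × 10³⁰) / (1.50 × 10¹¹)³ = 5.896 × 10⁻⁴
Ratio (larger/smaller) = 2.20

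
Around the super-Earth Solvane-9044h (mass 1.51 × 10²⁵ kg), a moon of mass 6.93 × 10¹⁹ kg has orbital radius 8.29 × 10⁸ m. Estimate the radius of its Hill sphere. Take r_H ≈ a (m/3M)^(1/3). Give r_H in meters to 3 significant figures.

r_H ≈ a (m/3M)^(1/3)
    = (8.29 × 10⁸) × (6.93 × 10¹⁹ / (3 × 1.51 × 10²⁵))^(1/3)
    = 9.55 × 10⁶ m

9.55 × 10⁶ m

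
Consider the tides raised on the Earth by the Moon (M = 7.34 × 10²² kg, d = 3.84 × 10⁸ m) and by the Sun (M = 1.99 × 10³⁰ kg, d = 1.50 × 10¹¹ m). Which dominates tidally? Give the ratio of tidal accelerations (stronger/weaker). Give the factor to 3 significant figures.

Tidal stretch scales as M/d³; compute that for each body.
The Moon: (7.34 × 10²²) / (3.84 × 10⁸)³ = 1.296 × 10⁻³
The Sun: (1.99 × 10³⁰) / (1.50 × 10¹¹)³ = 5.896 × 10⁻⁴
Ratio (larger/smaller) = 2.20

The Moon, by a factor of ≈ 2.20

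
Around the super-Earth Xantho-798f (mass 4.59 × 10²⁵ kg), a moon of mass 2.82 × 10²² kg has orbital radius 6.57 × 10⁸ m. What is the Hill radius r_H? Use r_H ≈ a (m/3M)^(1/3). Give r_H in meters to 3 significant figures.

3.87 × 10⁷ m

r_H ≈ a (m/3M)^(1/3)
    = (6.57 × 10⁸) × (2.82 × 10²² / (3 × 4.59 × 10²⁵))^(1/3)
    = 3.87 × 10⁷ m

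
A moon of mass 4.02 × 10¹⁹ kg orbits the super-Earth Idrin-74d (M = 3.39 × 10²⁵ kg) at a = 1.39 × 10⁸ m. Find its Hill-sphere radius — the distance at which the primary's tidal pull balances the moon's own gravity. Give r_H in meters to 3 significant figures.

1.02 × 10⁶ m

r_H ≈ a (m/3M)^(1/3)
    = (1.39 × 10⁸) × (4.02 × 10¹⁹ / (3 × 3.39 × 10²⁵))^(1/3)
    = 1.02 × 10⁶ m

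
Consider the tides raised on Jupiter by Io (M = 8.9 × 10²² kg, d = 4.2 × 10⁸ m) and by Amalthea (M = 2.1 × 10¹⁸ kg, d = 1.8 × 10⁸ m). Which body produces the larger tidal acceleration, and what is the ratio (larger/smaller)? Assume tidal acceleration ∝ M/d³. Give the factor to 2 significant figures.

The tide-raising term goes as M/d³ (the gradient of a 1/d² field).
Io: (8.9 × 10²²) / (4.2 × 10⁸)³ = 1.201 × 10⁻³
Amalthea: (2.1 × 10¹⁸) / (1.8 × 10⁸)³ = 3.601 × 10⁻⁷
Ratio (larger/smaller) = 3300

Io, by a factor of ≈ 3300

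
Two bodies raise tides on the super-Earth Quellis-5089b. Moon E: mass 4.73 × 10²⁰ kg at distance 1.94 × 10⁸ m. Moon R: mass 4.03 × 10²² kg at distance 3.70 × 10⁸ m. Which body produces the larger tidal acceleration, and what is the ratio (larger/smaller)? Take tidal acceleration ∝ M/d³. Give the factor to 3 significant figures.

Moon R, by a factor of ≈ 12.3

The tide-raising term goes as M/d³ (the gradient of a 1/d² field).
Moon E: (4.73 × 10²⁰) / (1.94 × 10⁸)³ = 6.478 × 10⁻⁵
Moon R: (4.03 × 10²²) / (3.70 × 10⁸)³ = 7.956 × 10⁻⁴
Ratio (larger/smaller) = 12.3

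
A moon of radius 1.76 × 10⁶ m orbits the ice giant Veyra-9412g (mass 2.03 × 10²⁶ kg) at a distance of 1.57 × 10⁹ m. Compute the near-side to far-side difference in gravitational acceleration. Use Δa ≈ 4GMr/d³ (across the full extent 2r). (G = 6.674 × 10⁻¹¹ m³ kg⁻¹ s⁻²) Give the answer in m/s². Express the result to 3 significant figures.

Near-to-far spans 2r, so the tidal difference is twice the near-to-center value: 4GMr/d³.
Δg = 4GMr/d³
   = 4 × (6.674 × 10⁻¹¹) × (2.03 × 10²⁶) × (1.76 × 10⁶) / (1.57 × 10⁹)³
   = 2.46 × 10⁻⁵ m/s²

2.46 × 10⁻⁵ m/s²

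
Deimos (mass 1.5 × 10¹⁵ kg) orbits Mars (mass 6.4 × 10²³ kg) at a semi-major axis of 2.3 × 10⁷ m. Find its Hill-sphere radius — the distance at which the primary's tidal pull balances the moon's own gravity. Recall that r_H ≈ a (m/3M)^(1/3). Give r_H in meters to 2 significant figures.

2.1 × 10⁴ m

r_H ≈ a (m/3M)^(1/3)
    = (2.3 × 10⁷) × (1.5 × 10¹⁵ / (3 × 6.4 × 10²³))^(1/3)
    = 2.1 × 10⁴ m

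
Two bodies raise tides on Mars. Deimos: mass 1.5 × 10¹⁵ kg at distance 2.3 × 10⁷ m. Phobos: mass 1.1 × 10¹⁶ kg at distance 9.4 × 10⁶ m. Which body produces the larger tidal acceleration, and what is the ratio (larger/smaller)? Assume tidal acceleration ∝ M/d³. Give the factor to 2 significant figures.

Tidal acceleration ∝ M/d³, so compare M/d³ for each.
Deimos: (1.5 × 10¹⁵) / (2.3 × 10⁷)³ = 1.233 × 10⁻⁷
Phobos: (1.1 × 10¹⁶) / (9.4 × 10⁶)³ = 1.324 × 10⁻⁵
Ratio (larger/smaller) = 110

Phobos, by a factor of ≈ 110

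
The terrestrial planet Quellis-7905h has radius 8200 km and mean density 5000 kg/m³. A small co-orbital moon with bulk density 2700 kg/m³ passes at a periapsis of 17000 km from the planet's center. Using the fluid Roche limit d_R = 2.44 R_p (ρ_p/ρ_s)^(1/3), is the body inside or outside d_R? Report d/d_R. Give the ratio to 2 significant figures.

d_R = 2.44 × (8200 km) × (5000/2700)^(1/3) = 24570 km
d/d_R = (17000) / (24570) = 0.69
Since d/d_R < 1, the body is inside the Roche limit.

inside; d/d_R ≈ 0.69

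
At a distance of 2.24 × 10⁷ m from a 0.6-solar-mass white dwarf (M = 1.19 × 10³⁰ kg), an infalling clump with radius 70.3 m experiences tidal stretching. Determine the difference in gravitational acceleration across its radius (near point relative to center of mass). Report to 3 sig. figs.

9.94 × 10⁻¹ m/s²

Δa = 2GMr/d³
   = 2 × (6.674 × 10⁻¹¹) × (1.19 × 10³⁰) × (70.3) / (2.24 × 10⁷)³
   = 9.94 × 10⁻¹ m/s²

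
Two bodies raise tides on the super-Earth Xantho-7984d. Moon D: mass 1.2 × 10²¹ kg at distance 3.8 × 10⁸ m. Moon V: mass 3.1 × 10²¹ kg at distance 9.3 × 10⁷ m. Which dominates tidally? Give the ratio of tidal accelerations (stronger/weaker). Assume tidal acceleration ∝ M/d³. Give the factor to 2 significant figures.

Tidal stretch scales as M/d³; compute that for each body.
Moon D: (1.2 × 10²¹) / (3.8 × 10⁸)³ = 2.187 × 10⁻⁵
Moon V: (3.1 × 10²¹) / (9.3 × 10⁷)³ = 3.854 × 10⁻³
Ratio (larger/smaller) = 180

Moon V, by a factor of ≈ 180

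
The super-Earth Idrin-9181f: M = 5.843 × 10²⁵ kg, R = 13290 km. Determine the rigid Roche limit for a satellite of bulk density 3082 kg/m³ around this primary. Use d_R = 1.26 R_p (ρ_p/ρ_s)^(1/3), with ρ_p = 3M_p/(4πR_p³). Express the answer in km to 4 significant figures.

ρ_p = 3M_p/(4πR_p³) = 3 × (5.843 × 10²⁵) / (4π × (1.329 × 10⁷ m)³) = 5943 kg/m³
d_R = 1.26 × 13290 km × (5943/3082)^(1/3)
    = 20840 km

20840 km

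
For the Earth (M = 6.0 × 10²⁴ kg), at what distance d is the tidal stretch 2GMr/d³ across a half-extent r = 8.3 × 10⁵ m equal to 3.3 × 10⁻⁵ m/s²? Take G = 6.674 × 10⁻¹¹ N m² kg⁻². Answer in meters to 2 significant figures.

2.7 × 10⁸ m

2GMr/d³ = a_tidal  ⇒  d = (2GMr / a_tidal)^(1/3)
d = (2 × 6.674×10⁻¹¹ × (6.0 × 10²⁴) × (8.3 × 10⁵) / (3.3 × 10⁻⁵))^(1/3)
  = 2.7 × 10⁸ m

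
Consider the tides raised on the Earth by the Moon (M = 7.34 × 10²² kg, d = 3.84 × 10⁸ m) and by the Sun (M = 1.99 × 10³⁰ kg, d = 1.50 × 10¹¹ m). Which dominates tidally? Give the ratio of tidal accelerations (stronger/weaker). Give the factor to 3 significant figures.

The Moon, by a factor of ≈ 2.20

The tide-raising term goes as M/d³ (the gradient of a 1/d² field).
The Moon: (7.34 × 10²²) / (3.84 × 10⁸)³ = 1.296 × 10⁻³
The Sun: (1.99 × 10³⁰) / (1.50 × 10¹¹)³ = 5.896 × 10⁻⁴
Ratio (larger/smaller) = 2.20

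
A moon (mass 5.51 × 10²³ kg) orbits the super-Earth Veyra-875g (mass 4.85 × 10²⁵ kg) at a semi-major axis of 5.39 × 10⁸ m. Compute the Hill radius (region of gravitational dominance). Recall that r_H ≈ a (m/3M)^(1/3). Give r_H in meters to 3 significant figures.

8.40 × 10⁷ m

r_H ≈ a (m/3M)^(1/3)
    = (5.39 × 10⁸) × (5.51 × 10²³ / (3 × 4.85 × 10²⁵))^(1/3)
    = 8.40 × 10⁷ m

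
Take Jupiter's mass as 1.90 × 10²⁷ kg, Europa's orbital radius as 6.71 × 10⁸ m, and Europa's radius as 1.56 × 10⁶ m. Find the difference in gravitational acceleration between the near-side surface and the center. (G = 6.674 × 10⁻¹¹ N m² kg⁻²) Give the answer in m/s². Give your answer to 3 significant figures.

1.31 × 10⁻³ m/s²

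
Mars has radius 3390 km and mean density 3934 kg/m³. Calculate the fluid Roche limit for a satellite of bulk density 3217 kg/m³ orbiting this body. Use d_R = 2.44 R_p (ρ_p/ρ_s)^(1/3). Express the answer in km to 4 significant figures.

d_R = 2.44 × 3390 km × (3934/3217)^(1/3)
    = 8845 km

8845 km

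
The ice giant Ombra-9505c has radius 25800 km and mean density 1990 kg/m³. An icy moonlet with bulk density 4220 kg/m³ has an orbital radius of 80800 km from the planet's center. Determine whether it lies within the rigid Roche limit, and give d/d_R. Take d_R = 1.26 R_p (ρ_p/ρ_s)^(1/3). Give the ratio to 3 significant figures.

outside; d/d_R ≈ 3.19

d_R = 1.26 × (25800 km) × (1990/4220)^(1/3) = 25300 km
d/d_R = (80800) / (25300) = 3.19
Since d/d_R > 1, the body is outside the Roche limit.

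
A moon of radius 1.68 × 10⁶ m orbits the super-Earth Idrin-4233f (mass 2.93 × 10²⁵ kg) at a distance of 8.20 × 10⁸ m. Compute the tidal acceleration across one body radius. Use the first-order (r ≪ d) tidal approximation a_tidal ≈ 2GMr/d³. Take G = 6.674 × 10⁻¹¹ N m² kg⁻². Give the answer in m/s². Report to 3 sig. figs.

1.19 × 10⁻⁵ m/s²

Differencing GM/(d−r)² and GM/d² to first order in r/d gives 2GMr/d³.
Δg = 2GMr/d³
   = 2 × (6.674 × 10⁻¹¹) × (2.93 × 10²⁵) × (1.68 × 10⁶) / (8.20 × 10⁸)³
   = 1.19 × 10⁻⁵ m/s²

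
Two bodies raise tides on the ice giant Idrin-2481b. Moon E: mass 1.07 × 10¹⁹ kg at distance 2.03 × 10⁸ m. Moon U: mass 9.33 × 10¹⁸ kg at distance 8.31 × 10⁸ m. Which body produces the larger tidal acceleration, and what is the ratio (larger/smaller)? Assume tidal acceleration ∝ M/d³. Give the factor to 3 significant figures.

Moon E, by a factor of ≈ 78.7

Compare M/d³ for the two perturbers:
Moon E: (1.07 × 10¹⁹) / (2.03 × 10⁸)³ = 1.279 × 10⁻⁶
Moon U: (9.33 × 10¹⁸) / (8.31 × 10⁸)³ = 1.626 × 10⁻⁸
Ratio (larger/smaller) = 78.7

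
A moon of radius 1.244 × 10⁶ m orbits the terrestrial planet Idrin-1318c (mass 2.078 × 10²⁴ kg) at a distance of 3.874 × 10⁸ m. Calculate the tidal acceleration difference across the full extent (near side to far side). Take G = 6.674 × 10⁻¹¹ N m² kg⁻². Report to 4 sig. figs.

1.187 × 10⁻⁵ m/s²

Differencing GM/(d−r)² and GM/(d+r)² to first order in r/d gives 4GMr/d³.
Δa = 4GMr/d³
   = 4 × (6.674 × 10⁻¹¹) × (2.078 × 10²⁴) × (1.244 × 10⁶) / (3.874 × 10⁸)³
   = 1.187 × 10⁻⁵ m/s²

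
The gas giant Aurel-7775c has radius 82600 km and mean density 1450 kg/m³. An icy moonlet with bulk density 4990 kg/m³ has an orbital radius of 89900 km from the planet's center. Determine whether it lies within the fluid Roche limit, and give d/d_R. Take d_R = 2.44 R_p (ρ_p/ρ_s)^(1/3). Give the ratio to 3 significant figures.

inside; d/d_R ≈ 0.673

d_R = 2.44 × (82600 km) × (1450/4990)^(1/3) = 1.335 × 10⁵ km
d/d_R = (89900) / (1.335 × 10⁵) = 0.673
Since d/d_R < 1, the body is inside the Roche limit.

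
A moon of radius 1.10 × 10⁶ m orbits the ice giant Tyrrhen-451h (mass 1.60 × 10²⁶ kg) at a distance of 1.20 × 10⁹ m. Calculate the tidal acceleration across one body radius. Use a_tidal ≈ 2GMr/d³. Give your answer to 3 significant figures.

The tidal stretch is the gradient of GM/d² times the body's extent r, hence the 1/d³ dependence.
Δa = 2GMr/d³
   = 2 × (6.674 × 10⁻¹¹) × (1.60 × 10²⁶) × (1.10 × 10⁶) / (1.20 × 10⁹)³
   = 1.36 × 10⁻⁵ m/s²

1.36 × 10⁻⁵ m/s²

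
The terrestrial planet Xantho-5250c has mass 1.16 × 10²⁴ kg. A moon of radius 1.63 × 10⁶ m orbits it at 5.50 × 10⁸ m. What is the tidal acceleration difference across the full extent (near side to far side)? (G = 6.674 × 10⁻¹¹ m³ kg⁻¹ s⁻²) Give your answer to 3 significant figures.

3.03 × 10⁻⁶ m/s²

Δa = 4GMr/d³
   = 4 × (6.674 × 10⁻¹¹) × (1.16 × 10²⁴) × (1.63 × 10⁶) / (5.50 × 10⁸)³
   = 3.03 × 10⁻⁶ m/s²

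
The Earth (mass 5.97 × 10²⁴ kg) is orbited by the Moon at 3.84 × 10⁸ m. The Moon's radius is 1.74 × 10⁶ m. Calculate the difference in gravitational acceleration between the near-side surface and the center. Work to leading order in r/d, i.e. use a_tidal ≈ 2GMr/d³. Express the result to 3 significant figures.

Differencing GM/(d−r)² and GM/d² to first order in r/d gives 2GMr/d³.
Δa = 2GMr/d³
   = 2 × (6.674 × 10⁻¹¹) × (5.97 × 10²⁴) × (1.74 × 10⁶) / (3.84 × 10⁸)³
   = 2.45 × 10⁻⁵ m/s²

2.45 × 10⁻⁵ m/s²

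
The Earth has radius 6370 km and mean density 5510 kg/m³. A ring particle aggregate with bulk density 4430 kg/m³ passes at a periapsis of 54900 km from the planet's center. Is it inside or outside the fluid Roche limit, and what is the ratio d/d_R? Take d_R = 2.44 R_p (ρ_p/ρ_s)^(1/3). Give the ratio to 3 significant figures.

d_R = 2.44 × (6370 km) × (5510/4430)^(1/3) = 16720 km
d/d_R = (54900) / (16720) = 3.28
Since d/d_R > 1, the body is outside the Roche limit.

outside; d/d_R ≈ 3.28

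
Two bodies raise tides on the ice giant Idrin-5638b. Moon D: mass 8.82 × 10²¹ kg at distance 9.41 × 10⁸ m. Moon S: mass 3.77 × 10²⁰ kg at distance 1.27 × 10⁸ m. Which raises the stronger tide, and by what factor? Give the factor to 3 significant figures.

Tidal acceleration ∝ M/d³, so compare M/d³ for each.
Moon D: (8.82 × 10²¹) / (9.41 × 10⁸)³ = 1.059 × 10⁻⁵
Moon S: (3.77 × 10²⁰) / (1.27 × 10⁸)³ = 1.840 × 10⁻⁴
Ratio (larger/smaller) = 17.4

Moon S, by a factor of ≈ 17.4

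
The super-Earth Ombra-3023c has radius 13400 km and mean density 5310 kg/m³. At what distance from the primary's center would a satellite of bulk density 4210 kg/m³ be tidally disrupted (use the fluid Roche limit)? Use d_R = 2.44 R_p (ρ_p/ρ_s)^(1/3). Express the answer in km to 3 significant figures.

d_R = 2.44 × 13400 km × (5310/4210)^(1/3)
    = 35300 km

35300 km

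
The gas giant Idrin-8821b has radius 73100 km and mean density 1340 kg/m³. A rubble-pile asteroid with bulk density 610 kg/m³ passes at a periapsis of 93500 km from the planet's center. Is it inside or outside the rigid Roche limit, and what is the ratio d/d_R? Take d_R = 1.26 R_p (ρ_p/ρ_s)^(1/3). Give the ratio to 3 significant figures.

d_R = 1.26 × (73100 km) × (1340/610)^(1/3) = 1.197 × 10⁵ km
d/d_R = (93500) / (1.197 × 10⁵) = 0.781
Since d/d_R < 1, the body is inside the Roche limit.

inside; d/d_R ≈ 0.781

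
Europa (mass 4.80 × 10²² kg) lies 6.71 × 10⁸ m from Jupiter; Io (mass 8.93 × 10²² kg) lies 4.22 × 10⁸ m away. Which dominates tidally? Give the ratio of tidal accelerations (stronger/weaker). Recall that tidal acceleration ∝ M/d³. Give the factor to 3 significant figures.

The tide-raising term goes as M/d³ (the gradient of a 1/d² field).
Europa: (4.80 × 10²²) / (6.71 × 10⁸)³ = 1.589 × 10⁻⁴
Io: (8.93 × 10²²) / (4.22 × 10⁸)³ = 1.188 × 10⁻³
Ratio (larger/smaller) = 7.48

Io, by a factor of ≈ 7.48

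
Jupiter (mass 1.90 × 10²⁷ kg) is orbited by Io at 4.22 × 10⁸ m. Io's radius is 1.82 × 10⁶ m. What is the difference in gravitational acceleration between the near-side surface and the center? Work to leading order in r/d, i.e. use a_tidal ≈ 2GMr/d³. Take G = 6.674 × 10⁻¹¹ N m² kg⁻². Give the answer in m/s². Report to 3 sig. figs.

The tidal stretch is the gradient of GM/d² times the body's extent r, hence the 1/d³ dependence.
Δg = 2GMr/d³
   = 2 × (6.674 × 10⁻¹¹) × (1.90 × 10²⁷) × (1.82 × 10⁶) / (4.22 × 10⁸)³
   = 6.14 × 10⁻³ m/s²

6.14 × 10⁻³ m/s²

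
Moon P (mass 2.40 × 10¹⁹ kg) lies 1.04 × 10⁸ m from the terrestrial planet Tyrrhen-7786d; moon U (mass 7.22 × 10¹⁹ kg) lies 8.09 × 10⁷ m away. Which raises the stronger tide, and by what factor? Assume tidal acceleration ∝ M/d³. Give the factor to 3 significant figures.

Moon U, by a factor of ≈ 6.39

Tidal stretch scales as M/d³; compute that for each body.
Moon P: (2.40 × 10¹⁹) / (1.04 × 10⁸)³ = 2.134 × 10⁻⁵
Moon U: (7.22 × 10¹⁹) / (8.09 × 10⁷)³ = 1.364 × 10⁻⁴
Ratio (larger/smaller) = 6.39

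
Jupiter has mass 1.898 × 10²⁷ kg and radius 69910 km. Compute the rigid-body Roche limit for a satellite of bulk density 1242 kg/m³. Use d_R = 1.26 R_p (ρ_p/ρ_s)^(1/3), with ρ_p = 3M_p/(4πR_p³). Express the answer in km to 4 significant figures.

90030 km

ρ_p = 3M_p/(4πR_p³) = 3 × (1.898 × 10²⁷) / (4π × (6.991 × 10⁷ m)³) = 1326 kg/m³
d_R = 1.26 × 69910 km × (1326/1242)^(1/3)
    = 90030 km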